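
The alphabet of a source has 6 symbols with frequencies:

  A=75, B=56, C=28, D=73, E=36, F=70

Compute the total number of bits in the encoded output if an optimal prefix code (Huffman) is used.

860

Greedily combine the two least-frequent nodes:
merge C(28) and E(36): 64
merge B(56) and 64: 120
merge F(70) and D(73): 143
merge A(75) and 120: 195
merge 143 and 195: 338
Each symbol's bit-cost is frequency × depth; summing gives 860 bits (equivalently 64 + 120 + 143 + 195 + 338).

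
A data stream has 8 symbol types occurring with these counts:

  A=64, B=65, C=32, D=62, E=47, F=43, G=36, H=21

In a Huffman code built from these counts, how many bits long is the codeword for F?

3

Huffman merges, smallest pair first:
H(21) + C(32) → 53
G(36) + F(43) → 79
E(47) + 53 → 100
D(62) + A(64) → 126
B(65) + 79 → 144
100 + 126 → 226
144 + 226 → 370
The subtree containing F is merged 3 times, so code length = 3.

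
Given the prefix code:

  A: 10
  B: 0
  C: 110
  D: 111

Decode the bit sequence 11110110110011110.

DACCBDA

Read left to right; each codeword is recognised as soon as it completes (prefix code):
  111→D | 10→A | 110→C | 110→C | 0→B | 111→D | 10→A
Decoded message: DACCBDA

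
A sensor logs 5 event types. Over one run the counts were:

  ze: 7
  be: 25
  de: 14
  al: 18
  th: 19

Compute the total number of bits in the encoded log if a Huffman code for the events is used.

187

Build the Huffman tree bottom-up:
combine ze(7), de(14) → 21
combine al(18), th(19) → 37
combine 21, be(25) → 46
combine 37, 46 → 83
Total encoded bits = sum of merged weights = 21 + 37 + 46 + 83 = 187.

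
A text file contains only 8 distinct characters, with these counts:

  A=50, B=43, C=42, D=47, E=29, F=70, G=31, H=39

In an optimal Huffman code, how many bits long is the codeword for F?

Repeatedly merge the two smallest:
E(29) + G(31) → 60
H(39) + C(42) → 81
B(43) + D(47) → 90
A(50) + 60 → 110
F(70) + 81 → 151
90 + 110 → 200
151 + 200 → 351
F's leaf is at depth 2, giving a 2-bit codeword.

2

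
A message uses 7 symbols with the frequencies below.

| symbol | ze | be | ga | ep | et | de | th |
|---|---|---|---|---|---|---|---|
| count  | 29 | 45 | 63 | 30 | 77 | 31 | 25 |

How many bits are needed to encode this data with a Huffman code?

814

Build the Huffman tree bottom-up:
merge th(25) and ze(29): 54
merge ep(30) and de(31): 61
merge be(45) and 54: 99
merge 61 and ga(63): 124
merge et(77) and 99: 176
merge 124 and 176: 300
The encoded length is the sum of every internal node's weight: 54 + 61 + 99 + 124 + 176 + 300 = 814 bits.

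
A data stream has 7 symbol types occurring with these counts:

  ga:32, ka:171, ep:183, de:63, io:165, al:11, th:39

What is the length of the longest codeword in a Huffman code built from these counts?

Merge the two lowest-weight nodes at each step:
al(11) + ga(32) → 43
th(39) + 43 → 82
de(63) + 82 → 145
145 + io(165) → 310
ka(171) + ep(183) → 354
310 + 354 → 664
The first pair merged (al, ga) ends up deepest, at depth 5.

5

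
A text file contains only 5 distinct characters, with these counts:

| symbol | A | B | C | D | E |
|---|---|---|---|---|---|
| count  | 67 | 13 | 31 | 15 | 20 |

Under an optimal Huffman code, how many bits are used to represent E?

Build the tree from the bottom:
B(13) + D(15) → 28
E(20) + 28 → 48
C(31) + 48 → 79
A(67) + 79 → 146
E sits 3 levels below the root, so its codeword is 3 bits.

3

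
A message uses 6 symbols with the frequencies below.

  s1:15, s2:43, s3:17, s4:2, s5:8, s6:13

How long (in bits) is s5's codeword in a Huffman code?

Repeatedly merge the two smallest:
s4(2) + s5(8) → 10
10 + s6(13) → 23
s1(15) + s3(17) → 32
23 + 32 → 55
s2(43) + 55 → 98
s5's leaf is at depth 4, giving a 4-bit codeword.

4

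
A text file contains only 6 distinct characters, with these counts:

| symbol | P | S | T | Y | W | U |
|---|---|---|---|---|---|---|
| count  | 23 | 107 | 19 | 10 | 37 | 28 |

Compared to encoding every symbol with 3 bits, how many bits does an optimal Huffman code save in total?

Fixed-length: 3 bits × 224 symbols = 672 bits.
Huffman merges:
merge Y(10) and T(19): 29
merge P(23) and U(28): 51
merge 29 and W(37): 66
merge 51 and 66: 117
merge S(107) and 117: 224
Huffman total = 29 + 51 + 66 + 117 + 224 = 487 bits.
Saving = 672 − 487 = 185 bits.

185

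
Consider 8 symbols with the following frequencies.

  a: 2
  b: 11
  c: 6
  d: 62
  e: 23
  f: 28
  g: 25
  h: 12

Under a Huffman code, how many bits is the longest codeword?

6

Merge the two lowest-weight nodes at each step:
a(2) + c(6) → 8
8 + b(11) → 19
h(12) + 19 → 31
e(23) + g(25) → 48
f(28) + 31 → 59
48 + 59 → 107
d(62) + 107 → 169
The first pair merged (a, c) ends up deepest, at depth 6.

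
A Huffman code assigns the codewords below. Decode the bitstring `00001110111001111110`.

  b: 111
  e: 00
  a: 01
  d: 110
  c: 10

Read left to right; each codeword is recognised as soon as it completes (prefix code):
  00→e | 00→e | 111→b | 01→a | 110→d | 01→a | 111→b | 110→d
Decoded message: eebadabd

eebadabd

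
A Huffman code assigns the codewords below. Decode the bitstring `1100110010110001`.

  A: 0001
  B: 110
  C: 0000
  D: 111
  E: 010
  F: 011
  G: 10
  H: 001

Read left to right; each codeword is recognised as soon as it completes (prefix code):
  110→B | 011→F | 001→H | 011→F | 0001→A
Decoded message: BFHFA

BFHFA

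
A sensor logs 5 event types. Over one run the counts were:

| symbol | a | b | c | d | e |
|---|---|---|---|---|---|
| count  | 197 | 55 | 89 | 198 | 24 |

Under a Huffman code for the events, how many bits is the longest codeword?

Merge the two lowest-weight nodes at each step:
combine e(24), b(55) → 79
combine 79, c(89) → 168
combine 168, a(197) → 365
combine d(198), 365 → 563
The first pair merged (e, b) ends up deepest, at depth 4.

4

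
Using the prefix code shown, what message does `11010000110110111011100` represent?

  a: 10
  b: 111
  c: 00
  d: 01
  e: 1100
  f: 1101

fccfabde

Read left to right; each codeword is recognised as soon as it completes (prefix code):
  1101→f | 00→c | 00→c | 1101→f | 10→a | 111→b | 01→d | 1100→e
Decoded message: fccfabde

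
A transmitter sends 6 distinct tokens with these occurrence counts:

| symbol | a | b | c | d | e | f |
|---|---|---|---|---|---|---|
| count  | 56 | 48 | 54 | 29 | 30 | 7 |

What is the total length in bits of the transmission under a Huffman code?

Build the Huffman tree bottom-up:
f(7) + d(29) → 36
e(30) + 36 → 66
b(48) + c(54) → 102
a(56) + 66 → 122
102 + 122 → 224
Total encoded bits = sum of merged weights = 36 + 66 + 102 + 122 + 224 = 550.

550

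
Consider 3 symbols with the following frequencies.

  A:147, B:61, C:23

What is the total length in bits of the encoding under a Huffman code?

315

Greedily combine the two least-frequent nodes:
merge C(23) and B(61): 84
merge 84 and A(147): 231
The encoded length is the sum of every internal node's weight: 84 + 231 = 315 bits.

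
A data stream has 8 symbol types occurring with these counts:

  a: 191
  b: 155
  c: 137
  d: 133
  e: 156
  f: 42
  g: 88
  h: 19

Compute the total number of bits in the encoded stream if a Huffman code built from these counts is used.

2626

Greedily combine the two least-frequent nodes:
combine h(19), f(42) → 61
combine 61, g(88) → 149
combine d(133), c(137) → 270
combine 149, b(155) → 304
combine e(156), a(191) → 347
combine 270, 304 → 574
combine 347, 574 → 921
Each symbol's bit-cost is frequency × depth; summing gives 2626 bits (equivalently 61 + 149 + 270 + 304 + 347 + 574 + 921).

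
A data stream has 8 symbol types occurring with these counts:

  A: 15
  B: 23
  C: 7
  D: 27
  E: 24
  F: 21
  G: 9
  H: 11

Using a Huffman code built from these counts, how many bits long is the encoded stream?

400

Merge the two smallest weights repeatedly:
combine C(7), G(9) → 16
combine H(11), A(15) → 26
combine 16, F(21) → 37
combine B(23), E(24) → 47
combine 26, D(27) → 53
combine 37, 47 → 84
combine 53, 84 → 137
Each symbol's bit-cost is frequency × depth; summing gives 400 bits (equivalently 16 + 26 + 37 + 47 + 53 + 84 + 137).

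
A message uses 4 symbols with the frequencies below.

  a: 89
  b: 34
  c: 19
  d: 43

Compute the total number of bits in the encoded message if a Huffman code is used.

Greedily combine the two least-frequent nodes:
c(19) + b(34) → 53
d(43) + 53 → 96
a(89) + 96 → 185
Each symbol's bit-cost is frequency × depth; summing gives 334 bits (equivalently 53 + 96 + 185).

334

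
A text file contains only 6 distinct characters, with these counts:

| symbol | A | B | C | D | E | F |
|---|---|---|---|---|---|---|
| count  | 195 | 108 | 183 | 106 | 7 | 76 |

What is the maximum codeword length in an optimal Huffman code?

4

Merge the two lowest-weight nodes at each step:
combine E(7), F(76) → 83
combine 83, D(106) → 189
combine B(108), C(183) → 291
combine 189, A(195) → 384
combine 291, 384 → 675
The rarest symbols sit at the bottom; the longest codeword is 4 bits.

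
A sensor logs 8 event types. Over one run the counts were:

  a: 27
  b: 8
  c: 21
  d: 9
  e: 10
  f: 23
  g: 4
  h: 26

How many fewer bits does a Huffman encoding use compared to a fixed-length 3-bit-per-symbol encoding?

22

Fixed-length: 3 bits × 128 symbols = 384 bits.
Huffman merges:
combine g(4), b(8) → 12
combine d(9), e(10) → 19
combine 12, 19 → 31
combine c(21), f(23) → 44
combine h(26), a(27) → 53
combine 31, 44 → 75
combine 53, 75 → 128
Huffman total = 12 + 19 + 31 + 44 + 53 + 75 + 128 = 362 bits.
Saving = 384 − 362 = 22 bits.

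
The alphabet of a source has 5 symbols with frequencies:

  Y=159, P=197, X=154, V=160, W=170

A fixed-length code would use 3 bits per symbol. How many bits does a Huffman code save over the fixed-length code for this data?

Fixed-length: 3 bits × 840 symbols = 2520 bits.
Huffman merges:
combine X(154), Y(159) → 313
combine V(160), W(170) → 330
combine P(197), 313 → 510
combine 330, 510 → 840
Huffman total = 313 + 330 + 510 + 840 = 1993 bits.
Saving = 2520 − 1993 = 527 bits.

527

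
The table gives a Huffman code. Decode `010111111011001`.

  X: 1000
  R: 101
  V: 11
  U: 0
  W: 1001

Read left to right; each codeword is recognised as soon as it completes (prefix code):
  0→U | 101→R | 11→V | 11→V | 101→R | 1001→W
Decoded message: URVVRW

URVVRW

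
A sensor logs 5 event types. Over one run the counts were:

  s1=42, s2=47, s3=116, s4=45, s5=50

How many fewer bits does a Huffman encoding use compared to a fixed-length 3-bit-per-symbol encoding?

Fixed-length: 3 bits × 300 symbols = 900 bits.
Huffman merges:
merge s1(42) and s4(45): 87
merge s2(47) and s5(50): 97
merge 87 and 97: 184
merge s3(116) and 184: 300
Huffman total = 87 + 97 + 184 + 300 = 668 bits.
Saving = 900 − 668 = 232 bits.

232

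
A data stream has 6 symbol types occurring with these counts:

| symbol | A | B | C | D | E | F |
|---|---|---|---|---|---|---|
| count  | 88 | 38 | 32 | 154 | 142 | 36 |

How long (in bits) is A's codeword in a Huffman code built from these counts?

Build the tree from the bottom:
C(32) + F(36) → 68
B(38) + 68 → 106
A(88) + 106 → 194
E(142) + D(154) → 296
194 + 296 → 490
A's leaf is at depth 2, giving a 2-bit codeword.

2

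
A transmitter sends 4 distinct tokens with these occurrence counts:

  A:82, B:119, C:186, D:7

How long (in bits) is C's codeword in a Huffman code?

Huffman merges, smallest pair first:
combine D(7), A(82) → 89
combine 89, B(119) → 208
combine C(186), 208 → 394
C is a child of the root — depth 1, so its codeword is a single bit.

1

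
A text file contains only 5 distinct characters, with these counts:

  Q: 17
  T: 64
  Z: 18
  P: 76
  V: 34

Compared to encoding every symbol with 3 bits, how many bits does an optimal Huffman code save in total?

181

Fixed-length: 3 bits × 209 symbols = 627 bits.
Huffman merges:
merge Q(17) and Z(18): 35
merge V(34) and 35: 69
merge T(64) and 69: 133
merge P(76) and 133: 209
Huffman total = 35 + 69 + 133 + 209 = 446 bits.
Saving = 627 − 446 = 181 bits.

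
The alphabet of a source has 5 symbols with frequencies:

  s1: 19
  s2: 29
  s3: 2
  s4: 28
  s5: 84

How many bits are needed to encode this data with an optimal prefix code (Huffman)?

310

Merge the two smallest weights repeatedly:
combine s3(2), s1(19) → 21
combine 21, s4(28) → 49
combine s2(29), 49 → 78
combine 78, s5(84) → 162
The encoded length is the sum of every internal node's weight: 21 + 49 + 78 + 162 = 310 bits.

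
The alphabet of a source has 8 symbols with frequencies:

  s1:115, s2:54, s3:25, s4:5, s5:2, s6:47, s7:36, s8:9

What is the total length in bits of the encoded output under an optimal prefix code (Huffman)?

Build the Huffman tree bottom-up:
combine s5(2), s4(5) → 7
combine 7, s8(9) → 16
combine 16, s3(25) → 41
combine s7(36), 41 → 77
combine s6(47), s2(54) → 101
combine 77, 101 → 178
combine s1(115), 178 → 293
The encoded length is the sum of every internal node's weight: 7 + 16 + 41 + 77 + 101 + 178 + 293 = 713 bits.

713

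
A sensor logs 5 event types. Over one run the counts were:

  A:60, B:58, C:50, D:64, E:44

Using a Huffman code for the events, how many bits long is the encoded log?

646

Greedily combine the two least-frequent nodes:
combine E(44), C(50) → 94
combine B(58), A(60) → 118
combine D(64), 94 → 158
combine 118, 158 → 276
The encoded length is the sum of every internal node's weight: 94 + 118 + 158 + 276 = 646 bits.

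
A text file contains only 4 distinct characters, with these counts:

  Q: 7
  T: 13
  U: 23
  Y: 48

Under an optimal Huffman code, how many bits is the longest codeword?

3

Merge the two lowest-weight nodes at each step:
merge Q(7) and T(13): 20
merge 20 and U(23): 43
merge 43 and Y(48): 91
The first pair merged (Q, T) ends up deepest, at depth 3.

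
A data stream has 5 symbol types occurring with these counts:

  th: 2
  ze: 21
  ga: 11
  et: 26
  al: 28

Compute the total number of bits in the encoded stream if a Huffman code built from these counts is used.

189

Greedily combine the two least-frequent nodes:
combine th(2), ga(11) → 13
combine 13, ze(21) → 34
combine et(26), al(28) → 54
combine 34, 54 → 88
The encoded length is the sum of every internal node's weight: 13 + 34 + 54 + 88 = 189 bits.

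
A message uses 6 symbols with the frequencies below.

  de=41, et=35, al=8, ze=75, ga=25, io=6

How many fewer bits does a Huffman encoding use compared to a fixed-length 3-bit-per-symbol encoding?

Fixed-length: 3 bits × 190 symbols = 570 bits.
Huffman merges:
io(6) + al(8) → 14
14 + ga(25) → 39
et(35) + 39 → 74
de(41) + 74 → 115
ze(75) + 115 → 190
Huffman total = 14 + 39 + 74 + 115 + 190 = 432 bits.
Saving = 570 − 432 = 138 bits.

138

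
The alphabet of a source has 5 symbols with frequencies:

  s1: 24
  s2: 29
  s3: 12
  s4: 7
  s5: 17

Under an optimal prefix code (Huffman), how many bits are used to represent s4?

3

Huffman merges, smallest pair first:
combine s4(7), s3(12) → 19
combine s5(17), 19 → 36
combine s1(24), s2(29) → 53
combine 36, 53 → 89
s4 sits 3 levels below the root, so its codeword is 3 bits.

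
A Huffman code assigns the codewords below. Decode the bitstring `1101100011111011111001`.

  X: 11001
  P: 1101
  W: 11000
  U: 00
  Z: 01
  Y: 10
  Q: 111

Read left to right; each codeword is recognised as soon as it completes (prefix code):
  1101→P | 10→Y | 00→U | 111→Q | 1101→P | 111→Q | 10→Y | 01→Z
Decoded message: PYUQPQYZ

PYUQPQYZ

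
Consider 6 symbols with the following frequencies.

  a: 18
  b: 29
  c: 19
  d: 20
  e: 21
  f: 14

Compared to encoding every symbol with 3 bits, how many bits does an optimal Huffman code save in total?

Fixed-length: 3 bits × 121 symbols = 363 bits.
Huffman merges:
f(14) + a(18) → 32
c(19) + d(20) → 39
e(21) + b(29) → 50
32 + 39 → 71
50 + 71 → 121
Huffman total = 32 + 39 + 50 + 71 + 121 = 313 bits.
Saving = 363 − 313 = 50 bits.

50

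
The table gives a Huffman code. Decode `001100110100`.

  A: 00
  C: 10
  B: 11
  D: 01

ABABDA

Read left to right; each codeword is recognised as soon as it completes (prefix code):
  00→A | 11→B | 00→A | 11→B | 01→D | 00→A
Decoded message: ABABDA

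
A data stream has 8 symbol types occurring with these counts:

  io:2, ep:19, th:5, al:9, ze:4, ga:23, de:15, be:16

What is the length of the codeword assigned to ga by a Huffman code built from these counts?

2

Repeatedly merge the two smallest:
merge io(2) and ze(4): 6
merge th(5) and 6: 11
merge al(9) and 11: 20
merge de(15) and be(16): 31
merge ep(19) and 20: 39
merge ga(23) and 31: 54
merge 39 and 54: 93
ga's leaf is at depth 2, giving a 2-bit codeword.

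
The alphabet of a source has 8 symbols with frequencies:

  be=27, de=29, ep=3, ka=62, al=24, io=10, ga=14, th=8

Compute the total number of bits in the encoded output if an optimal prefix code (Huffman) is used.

472

Greedily combine the two least-frequent nodes:
combine ep(3), th(8) → 11
combine io(10), 11 → 21
combine ga(14), 21 → 35
combine al(24), be(27) → 51
combine de(29), 35 → 64
combine 51, ka(62) → 113
combine 64, 113 → 177
The encoded length is the sum of every internal node's weight: 11 + 21 + 35 + 51 + 64 + 113 + 177 = 472 bits.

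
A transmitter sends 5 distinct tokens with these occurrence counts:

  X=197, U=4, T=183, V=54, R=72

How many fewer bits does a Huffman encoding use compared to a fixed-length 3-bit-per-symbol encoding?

Fixed-length: 3 bits × 510 symbols = 1530 bits.
Huffman merges:
merge U(4) and V(54): 58
merge 58 and R(72): 130
merge 130 and T(183): 313
merge X(197) and 313: 510
Huffman total = 58 + 130 + 313 + 510 = 1011 bits.
Saving = 1530 − 1011 = 519 bits.

519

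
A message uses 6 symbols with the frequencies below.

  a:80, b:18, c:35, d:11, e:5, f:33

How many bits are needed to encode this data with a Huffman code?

401

Merge the two smallest weights repeatedly:
merge e(5) and d(11): 16
merge 16 and b(18): 34
merge f(33) and 34: 67
merge c(35) and 67: 102
merge a(80) and 102: 182
Total encoded bits = sum of merged weights = 16 + 34 + 67 + 102 + 182 = 401.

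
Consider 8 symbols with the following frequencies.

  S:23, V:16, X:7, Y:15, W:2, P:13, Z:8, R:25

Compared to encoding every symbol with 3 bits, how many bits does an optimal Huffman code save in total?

22

Fixed-length: 3 bits × 109 symbols = 327 bits.
Huffman merges:
combine W(2), X(7) → 9
combine Z(8), 9 → 17
combine P(13), Y(15) → 28
combine V(16), 17 → 33
combine S(23), R(25) → 48
combine 28, 33 → 61
combine 48, 61 → 109
Huffman total = 9 + 17 + 28 + 33 + 48 + 61 + 109 = 305 bits.
Saving = 327 − 305 = 22 bits.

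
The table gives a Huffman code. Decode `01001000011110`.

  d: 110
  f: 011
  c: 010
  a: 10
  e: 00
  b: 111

Read left to right; each codeword is recognised as soon as it completes (prefix code):
  010→c | 010→c | 00→e | 011→f | 110→d
Decoded message: ccefd

ccefd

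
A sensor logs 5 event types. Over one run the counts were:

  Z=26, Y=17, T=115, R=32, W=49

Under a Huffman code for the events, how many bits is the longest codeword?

4

Merge the two lowest-weight nodes at each step:
combine Y(17), Z(26) → 43
combine R(32), 43 → 75
combine W(49), 75 → 124
combine T(115), 124 → 239
The first pair merged (Y, Z) ends up deepest, at depth 4.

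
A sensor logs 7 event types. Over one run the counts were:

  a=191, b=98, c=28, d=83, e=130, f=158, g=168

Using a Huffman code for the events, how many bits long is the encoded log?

Merge the two smallest weights repeatedly:
c(28) + d(83) → 111
b(98) + 111 → 209
e(130) + f(158) → 288
g(168) + a(191) → 359
209 + 288 → 497
359 + 497 → 856
Each symbol's bit-cost is frequency × depth; summing gives 2320 bits (equivalently 111 + 209 + 288 + 359 + 497 + 856).

2320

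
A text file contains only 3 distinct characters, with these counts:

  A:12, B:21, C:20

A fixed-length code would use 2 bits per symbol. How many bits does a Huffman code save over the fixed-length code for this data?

Fixed-length: 2 bits × 53 symbols = 106 bits.
Huffman merges:
A(12) + C(20) → 32
B(21) + 32 → 53
Huffman total = 32 + 53 = 85 bits.
Saving = 106 − 85 = 21 bits.

21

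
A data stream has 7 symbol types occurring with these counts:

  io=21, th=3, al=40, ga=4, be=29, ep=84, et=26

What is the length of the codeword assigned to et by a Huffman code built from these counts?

3

Repeatedly merge the two smallest:
merge th(3) and ga(4): 7
merge 7 and io(21): 28
merge et(26) and 28: 54
merge be(29) and al(40): 69
merge 54 and 69: 123
merge ep(84) and 123: 207
et's leaf is at depth 3, giving a 3-bit codeword.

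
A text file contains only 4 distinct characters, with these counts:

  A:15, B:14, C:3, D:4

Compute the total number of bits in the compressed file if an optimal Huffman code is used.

Merge the two smallest weights repeatedly:
merge C(3) and D(4): 7
merge 7 and B(14): 21
merge A(15) and 21: 36
Total encoded bits = sum of merged weights = 7 + 21 + 36 = 64.

64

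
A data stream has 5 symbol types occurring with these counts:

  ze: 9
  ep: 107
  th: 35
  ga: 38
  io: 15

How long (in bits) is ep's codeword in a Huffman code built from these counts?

Repeatedly merge the two smallest:
combine ze(9), io(15) → 24
combine 24, th(35) → 59
combine ga(38), 59 → 97
combine 97, ep(107) → 204
ep is merged only at the final step, so code length = 1.

1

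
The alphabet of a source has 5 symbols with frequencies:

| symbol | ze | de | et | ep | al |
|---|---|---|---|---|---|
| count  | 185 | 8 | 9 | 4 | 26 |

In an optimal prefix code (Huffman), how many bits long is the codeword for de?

4

Build the tree from the bottom:
ep(4) + de(8) → 12
et(9) + 12 → 21
21 + al(26) → 47
47 + ze(185) → 232
The subtree containing de is merged 4 times, so code length = 4.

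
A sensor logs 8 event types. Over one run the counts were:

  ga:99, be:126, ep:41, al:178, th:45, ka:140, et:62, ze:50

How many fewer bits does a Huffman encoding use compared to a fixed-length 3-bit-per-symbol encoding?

Fixed-length: 3 bits × 741 symbols = 2223 bits.
Huffman merges:
ep(41) + th(45) → 86
ze(50) + et(62) → 112
86 + ga(99) → 185
112 + be(126) → 238
ka(140) + al(178) → 318
185 + 238 → 423
318 + 423 → 741
Huffman total = 86 + 112 + 185 + 238 + 318 + 423 + 741 = 2103 bits.
Saving = 2223 − 2103 = 120 bits.

120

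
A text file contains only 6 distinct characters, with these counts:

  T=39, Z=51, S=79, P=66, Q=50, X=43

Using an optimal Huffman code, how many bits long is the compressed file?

839

Merge the two smallest weights repeatedly:
merge T(39) and X(43): 82
merge Q(50) and Z(51): 101
merge P(66) and S(79): 145
merge 82 and 101: 183
merge 145 and 183: 328
Total encoded bits = sum of merged weights = 82 + 101 + 145 + 183 + 328 = 839.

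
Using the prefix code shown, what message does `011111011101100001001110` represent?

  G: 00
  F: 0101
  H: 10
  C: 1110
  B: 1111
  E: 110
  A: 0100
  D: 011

DCCEGAC

Read left to right; each codeword is recognised as soon as it completes (prefix code):
  011→D | 1110→C | 1110→C | 110→E | 00→G | 0100→A | 1110→C
Decoded message: DCCEGAC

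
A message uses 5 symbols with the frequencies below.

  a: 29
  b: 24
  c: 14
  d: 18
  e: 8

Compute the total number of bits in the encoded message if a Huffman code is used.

Merge the two smallest weights repeatedly:
combine e(8), c(14) → 22
combine d(18), 22 → 40
combine b(24), a(29) → 53
combine 40, 53 → 93
Each symbol's bit-cost is frequency × depth; summing gives 208 bits (equivalently 22 + 40 + 53 + 93).

208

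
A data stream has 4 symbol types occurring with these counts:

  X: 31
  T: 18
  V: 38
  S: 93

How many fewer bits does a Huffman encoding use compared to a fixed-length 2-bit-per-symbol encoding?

Fixed-length: 2 bits × 180 symbols = 360 bits.
Huffman merges:
combine T(18), X(31) → 49
combine V(38), 49 → 87
combine 87, S(93) → 180
Huffman total = 49 + 87 + 180 = 316 bits.
Saving = 360 − 316 = 44 bits.

44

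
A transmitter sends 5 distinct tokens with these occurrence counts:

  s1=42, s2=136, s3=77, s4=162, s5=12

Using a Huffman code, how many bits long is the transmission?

881

Merge the two smallest weights repeatedly:
combine s5(12), s1(42) → 54
combine 54, s3(77) → 131
combine 131, s2(136) → 267
combine s4(162), 267 → 429
Each symbol's bit-cost is frequency × depth; summing gives 881 bits (equivalently 54 + 131 + 267 + 429).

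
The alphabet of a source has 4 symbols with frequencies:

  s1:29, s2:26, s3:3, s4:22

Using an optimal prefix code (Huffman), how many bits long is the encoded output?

Build the Huffman tree bottom-up:
combine s3(3), s4(22) → 25
combine 25, s2(26) → 51
combine s1(29), 51 → 80
Total encoded bits = sum of merged weights = 25 + 51 + 80 = 156.

156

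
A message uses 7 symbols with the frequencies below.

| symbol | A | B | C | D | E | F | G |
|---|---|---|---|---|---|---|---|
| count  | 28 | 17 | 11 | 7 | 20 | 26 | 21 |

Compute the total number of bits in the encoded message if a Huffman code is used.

Build the Huffman tree bottom-up:
D(7) + C(11) → 18
B(17) + 18 → 35
E(20) + G(21) → 41
F(26) + A(28) → 54
35 + 41 → 76
54 + 76 → 130
The encoded length is the sum of every internal node's weight: 18 + 35 + 41 + 54 + 76 + 130 = 354 bits.

354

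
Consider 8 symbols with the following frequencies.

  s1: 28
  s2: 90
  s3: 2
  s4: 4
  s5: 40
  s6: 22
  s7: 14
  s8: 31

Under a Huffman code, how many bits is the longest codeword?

6

Merge the two lowest-weight nodes at each step:
combine s3(2), s4(4) → 6
combine 6, s7(14) → 20
combine 20, s6(22) → 42
combine s1(28), s8(31) → 59
combine s5(40), 42 → 82
combine 59, 82 → 141
combine s2(90), 141 → 231
Maximum depth reached is 6.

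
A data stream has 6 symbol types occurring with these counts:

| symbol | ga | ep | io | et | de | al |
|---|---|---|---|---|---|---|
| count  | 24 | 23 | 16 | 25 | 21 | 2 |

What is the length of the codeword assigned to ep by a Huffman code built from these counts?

2

Repeatedly merge the two smallest:
merge al(2) and io(16): 18
merge 18 and de(21): 39
merge ep(23) and ga(24): 47
merge et(25) and 39: 64
merge 47 and 64: 111
ep's leaf is at depth 2, giving a 2-bit codeword.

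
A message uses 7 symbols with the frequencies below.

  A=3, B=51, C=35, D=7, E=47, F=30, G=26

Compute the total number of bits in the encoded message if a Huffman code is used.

Build the Huffman tree bottom-up:
combine A(3), D(7) → 10
combine 10, G(26) → 36
combine F(30), C(35) → 65
combine 36, E(47) → 83
combine B(51), 65 → 116
combine 83, 116 → 199
Each symbol's bit-cost is frequency × depth; summing gives 509 bits (equivalently 10 + 36 + 65 + 83 + 116 + 199).

509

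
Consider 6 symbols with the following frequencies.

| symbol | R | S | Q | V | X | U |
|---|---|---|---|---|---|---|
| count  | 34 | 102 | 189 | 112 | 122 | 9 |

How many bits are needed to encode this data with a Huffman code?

Greedily combine the two least-frequent nodes:
U(9) + R(34) → 43
43 + S(102) → 145
V(112) + X(122) → 234
145 + Q(189) → 334
234 + 334 → 568
The encoded length is the sum of every internal node's weight: 43 + 145 + 234 + 334 + 568 = 1324 bits.

1324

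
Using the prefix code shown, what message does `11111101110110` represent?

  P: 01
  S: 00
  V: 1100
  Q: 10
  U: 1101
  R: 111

RRPUQ

Read left to right; each codeword is recognised as soon as it completes (prefix code):
  111→R | 111→R | 01→P | 1101→U | 10→Q
Decoded message: RRPUQ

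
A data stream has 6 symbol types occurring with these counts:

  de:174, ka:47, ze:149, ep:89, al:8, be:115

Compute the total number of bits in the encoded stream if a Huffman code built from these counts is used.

1363

Merge the two smallest weights repeatedly:
merge al(8) and ka(47): 55
merge 55 and ep(89): 144
merge be(115) and 144: 259
merge ze(149) and de(174): 323
merge 259 and 323: 582
The encoded length is the sum of every internal node's weight: 55 + 144 + 259 + 323 + 582 = 1363 bits.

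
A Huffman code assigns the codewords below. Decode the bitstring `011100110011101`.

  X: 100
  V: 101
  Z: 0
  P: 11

ZPXPZZPV

Read left to right; each codeword is recognised as soon as it completes (prefix code):
  0→Z | 11→P | 100→X | 11→P | 0→Z | 0→Z | 11→P | 101→V
Decoded message: ZPXPZZPV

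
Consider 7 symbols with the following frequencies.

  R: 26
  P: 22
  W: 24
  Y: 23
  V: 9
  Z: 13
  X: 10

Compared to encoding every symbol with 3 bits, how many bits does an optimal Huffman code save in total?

31

Fixed-length: 3 bits × 127 symbols = 381 bits.
Huffman merges:
V(9) + X(10) → 19
Z(13) + 19 → 32
P(22) + Y(23) → 45
W(24) + R(26) → 50
32 + 45 → 77
50 + 77 → 127
Huffman total = 19 + 32 + 45 + 50 + 77 + 127 = 350 bits.
Saving = 381 − 350 = 31 bits.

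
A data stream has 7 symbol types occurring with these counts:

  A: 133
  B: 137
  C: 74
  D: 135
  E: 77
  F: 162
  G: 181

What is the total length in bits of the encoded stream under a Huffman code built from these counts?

2505

Build the Huffman tree bottom-up:
C(74) + E(77) → 151
A(133) + D(135) → 268
B(137) + 151 → 288
F(162) + G(181) → 343
268 + 288 → 556
343 + 556 → 899
Each symbol's bit-cost is frequency × depth; summing gives 2505 bits (equivalently 151 + 268 + 288 + 343 + 556 + 899).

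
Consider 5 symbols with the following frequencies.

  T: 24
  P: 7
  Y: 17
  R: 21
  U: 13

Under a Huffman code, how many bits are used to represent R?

Build the tree from the bottom:
combine P(7), U(13) → 20
combine Y(17), 20 → 37
combine R(21), T(24) → 45
combine 37, 45 → 82
The subtree containing R is merged 2 times, so code length = 2.

2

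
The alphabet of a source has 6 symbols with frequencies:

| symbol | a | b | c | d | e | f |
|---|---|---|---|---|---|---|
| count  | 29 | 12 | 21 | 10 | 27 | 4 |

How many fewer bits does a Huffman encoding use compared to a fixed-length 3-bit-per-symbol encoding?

Fixed-length: 3 bits × 103 symbols = 309 bits.
Huffman merges:
merge f(4) and d(10): 14
merge b(12) and 14: 26
merge c(21) and 26: 47
merge e(27) and a(29): 56
merge 47 and 56: 103
Huffman total = 14 + 26 + 47 + 56 + 103 = 246 bits.
Saving = 309 − 246 = 63 bits.

63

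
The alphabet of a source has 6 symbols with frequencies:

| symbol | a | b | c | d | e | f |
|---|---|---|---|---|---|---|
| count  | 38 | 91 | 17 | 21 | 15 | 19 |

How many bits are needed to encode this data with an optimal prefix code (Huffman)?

Build the Huffman tree bottom-up:
e(15) + c(17) → 32
f(19) + d(21) → 40
32 + a(38) → 70
40 + 70 → 110
b(91) + 110 → 201
Total encoded bits = sum of merged weights = 32 + 40 + 70 + 110 + 201 = 453.

453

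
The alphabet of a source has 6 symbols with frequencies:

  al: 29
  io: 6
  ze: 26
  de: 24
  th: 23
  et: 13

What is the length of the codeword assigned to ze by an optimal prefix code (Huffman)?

2

Huffman merges, smallest pair first:
merge io(6) and et(13): 19
merge 19 and th(23): 42
merge de(24) and ze(26): 50
merge al(29) and 42: 71
merge 50 and 71: 121
The subtree containing ze is merged 2 times, so code length = 2.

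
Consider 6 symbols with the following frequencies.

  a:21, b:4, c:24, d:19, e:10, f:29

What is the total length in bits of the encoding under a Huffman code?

261

Greedily combine the two least-frequent nodes:
merge b(4) and e(10): 14
merge 14 and d(19): 33
merge a(21) and c(24): 45
merge f(29) and 33: 62
merge 45 and 62: 107
The encoded length is the sum of every internal node's weight: 14 + 33 + 45 + 62 + 107 = 261 bits.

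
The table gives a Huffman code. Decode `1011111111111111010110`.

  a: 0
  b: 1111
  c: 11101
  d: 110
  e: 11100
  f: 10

Read left to right; each codeword is recognised as soon as it completes (prefix code):
  10→f | 1111→b | 1111→b | 1111→b | 110→d | 10→f | 110→d
Decoded message: fbbbdfd

fbbbdfd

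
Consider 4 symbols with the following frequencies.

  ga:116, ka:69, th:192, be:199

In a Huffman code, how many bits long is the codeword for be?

Repeatedly merge the two smallest:
combine ka(69), ga(116) → 185
combine 185, th(192) → 377
combine be(199), 377 → 576
be is merged only at the final step, so code length = 1.

1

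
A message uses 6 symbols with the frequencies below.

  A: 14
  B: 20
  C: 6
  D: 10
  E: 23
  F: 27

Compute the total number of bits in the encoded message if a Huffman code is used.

246

Greedily combine the two least-frequent nodes:
C(6) + D(10) → 16
A(14) + 16 → 30
B(20) + E(23) → 43
F(27) + 30 → 57
43 + 57 → 100
Total encoded bits = sum of merged weights = 16 + 30 + 43 + 57 + 100 = 246.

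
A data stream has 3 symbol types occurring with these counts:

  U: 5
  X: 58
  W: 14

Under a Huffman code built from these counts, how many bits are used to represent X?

Repeatedly merge the two smallest:
merge U(5) and W(14): 19
merge 19 and X(58): 77
X sits one level below the root: a 1-bit codeword.

1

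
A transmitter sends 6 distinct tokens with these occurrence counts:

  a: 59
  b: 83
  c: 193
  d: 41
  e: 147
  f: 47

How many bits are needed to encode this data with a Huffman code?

1370

Greedily combine the two least-frequent nodes:
d(41) + f(47) → 88
a(59) + b(83) → 142
88 + 142 → 230
e(147) + c(193) → 340
230 + 340 → 570
Total encoded bits = sum of merged weights = 88 + 142 + 230 + 340 + 570 = 1370.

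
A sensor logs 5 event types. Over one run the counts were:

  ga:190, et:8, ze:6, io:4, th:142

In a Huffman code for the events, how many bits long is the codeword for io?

Huffman merges, smallest pair first:
combine io(4), ze(6) → 10
combine et(8), 10 → 18
combine 18, th(142) → 160
combine 160, ga(190) → 350
The subtree containing io is merged 4 times, so code length = 4.

4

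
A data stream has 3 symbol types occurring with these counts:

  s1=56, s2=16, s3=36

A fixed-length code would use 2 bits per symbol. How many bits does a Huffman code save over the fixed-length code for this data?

56

Fixed-length: 2 bits × 108 symbols = 216 bits.
Huffman merges:
combine s2(16), s3(36) → 52
combine 52, s1(56) → 108
Huffman total = 52 + 108 = 160 bits.
Saving = 216 − 160 = 56 bits.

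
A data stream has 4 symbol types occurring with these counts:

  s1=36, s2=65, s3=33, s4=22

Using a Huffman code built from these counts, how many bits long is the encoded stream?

302

Build the Huffman tree bottom-up:
merge s4(22) and s3(33): 55
merge s1(36) and 55: 91
merge s2(65) and 91: 156
The encoded length is the sum of every internal node's weight: 55 + 91 + 156 = 302 bits.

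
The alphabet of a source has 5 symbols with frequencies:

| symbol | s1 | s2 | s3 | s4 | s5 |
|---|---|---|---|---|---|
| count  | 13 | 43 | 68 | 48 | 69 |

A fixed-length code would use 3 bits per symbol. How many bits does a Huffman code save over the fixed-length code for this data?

Fixed-length: 3 bits × 241 symbols = 723 bits.
Huffman merges:
combine s1(13), s2(43) → 56
combine s4(48), 56 → 104
combine s3(68), s5(69) → 137
combine 104, 137 → 241
Huffman total = 56 + 104 + 137 + 241 = 538 bits.
Saving = 723 − 538 = 185 bits.

185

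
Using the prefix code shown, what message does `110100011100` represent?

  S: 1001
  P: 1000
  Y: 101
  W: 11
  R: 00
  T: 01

WTRTWR

Read left to right; each codeword is recognised as soon as it completes (prefix code):
  11→W | 01→T | 00→R | 01→T | 11→W | 00→R
Decoded message: WTRTWR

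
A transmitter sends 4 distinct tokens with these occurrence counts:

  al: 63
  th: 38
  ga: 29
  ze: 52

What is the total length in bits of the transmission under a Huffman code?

364

Greedily combine the two least-frequent nodes:
combine ga(29), th(38) → 67
combine ze(52), al(63) → 115
combine 67, 115 → 182
The encoded length is the sum of every internal node's weight: 67 + 115 + 182 = 364 bits.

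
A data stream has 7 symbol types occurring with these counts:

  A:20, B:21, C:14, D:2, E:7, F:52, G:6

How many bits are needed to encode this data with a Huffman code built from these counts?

Build the Huffman tree bottom-up:
D(2) + G(6) → 8
E(7) + 8 → 15
C(14) + 15 → 29
A(20) + B(21) → 41
29 + 41 → 70
F(52) + 70 → 122
The encoded length is the sum of every internal node's weight: 8 + 15 + 29 + 41 + 70 + 122 = 285 bits.

285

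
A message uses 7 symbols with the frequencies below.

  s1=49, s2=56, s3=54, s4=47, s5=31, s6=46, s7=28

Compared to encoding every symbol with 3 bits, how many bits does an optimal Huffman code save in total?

Fixed-length: 3 bits × 311 symbols = 933 bits.
Huffman merges:
combine s7(28), s5(31) → 59
combine s6(46), s4(47) → 93
combine s1(49), s3(54) → 103
combine s2(56), 59 → 115
combine 93, 103 → 196
combine 115, 196 → 311
Huffman total = 59 + 93 + 103 + 115 + 196 + 311 = 877 bits.
Saving = 933 − 877 = 56 bits.

56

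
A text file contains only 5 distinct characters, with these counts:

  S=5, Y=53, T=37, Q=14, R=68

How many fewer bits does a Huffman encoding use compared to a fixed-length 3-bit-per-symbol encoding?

170

Fixed-length: 3 bits × 177 symbols = 531 bits.
Huffman merges:
combine S(5), Q(14) → 19
combine 19, T(37) → 56
combine Y(53), 56 → 109
combine R(68), 109 → 177
Huffman total = 19 + 56 + 109 + 177 = 361 bits.
Saving = 531 − 361 = 170 bits.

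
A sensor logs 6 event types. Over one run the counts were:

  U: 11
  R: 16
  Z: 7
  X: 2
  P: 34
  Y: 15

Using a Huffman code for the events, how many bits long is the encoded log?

196

Greedily combine the two least-frequent nodes:
merge X(2) and Z(7): 9
merge 9 and U(11): 20
merge Y(15) and R(16): 31
merge 20 and 31: 51
merge P(34) and 51: 85
The encoded length is the sum of every internal node's weight: 9 + 20 + 31 + 51 + 85 = 196 bits.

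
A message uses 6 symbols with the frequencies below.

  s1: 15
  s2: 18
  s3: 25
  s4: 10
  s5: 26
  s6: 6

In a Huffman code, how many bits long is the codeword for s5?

2

Repeatedly merge the two smallest:
s6(6) + s4(10) → 16
s1(15) + 16 → 31
s2(18) + s3(25) → 43
s5(26) + 31 → 57
43 + 57 → 100
s5's leaf is at depth 2, giving a 2-bit codeword.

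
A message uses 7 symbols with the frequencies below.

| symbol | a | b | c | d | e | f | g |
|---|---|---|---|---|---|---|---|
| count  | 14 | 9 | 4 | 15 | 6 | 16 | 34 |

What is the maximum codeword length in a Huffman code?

4

Merge the two lowest-weight nodes at each step:
c(4) + e(6) → 10
b(9) + 10 → 19
a(14) + d(15) → 29
f(16) + 19 → 35
29 + g(34) → 63
35 + 63 → 98
The rarest symbols sit at the bottom; the longest codeword is 4 bits.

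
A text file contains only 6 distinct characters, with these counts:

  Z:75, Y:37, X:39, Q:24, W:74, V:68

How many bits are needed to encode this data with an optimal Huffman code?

Greedily combine the two least-frequent nodes:
Q(24) + Y(37) → 61
X(39) + 61 → 100
V(68) + W(74) → 142
Z(75) + 100 → 175
142 + 175 → 317
Each symbol's bit-cost is frequency × depth; summing gives 795 bits (equivalently 61 + 100 + 142 + 175 + 317).

795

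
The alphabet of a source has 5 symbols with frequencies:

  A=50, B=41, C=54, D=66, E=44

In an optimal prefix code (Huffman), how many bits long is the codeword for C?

2

Build the tree from the bottom:
merge B(41) and E(44): 85
merge A(50) and C(54): 104
merge D(66) and 85: 151
merge 104 and 151: 255
The subtree containing C is merged 2 times, so code length = 2.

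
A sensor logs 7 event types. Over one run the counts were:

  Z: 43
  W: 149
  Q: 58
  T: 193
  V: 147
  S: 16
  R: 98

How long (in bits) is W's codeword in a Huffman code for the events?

2

Build the tree from the bottom:
merge S(16) and Z(43): 59
merge Q(58) and 59: 117
merge R(98) and 117: 215
merge V(147) and W(149): 296
merge T(193) and 215: 408
merge 296 and 408: 704
The subtree containing W is merged 2 times, so code length = 2.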